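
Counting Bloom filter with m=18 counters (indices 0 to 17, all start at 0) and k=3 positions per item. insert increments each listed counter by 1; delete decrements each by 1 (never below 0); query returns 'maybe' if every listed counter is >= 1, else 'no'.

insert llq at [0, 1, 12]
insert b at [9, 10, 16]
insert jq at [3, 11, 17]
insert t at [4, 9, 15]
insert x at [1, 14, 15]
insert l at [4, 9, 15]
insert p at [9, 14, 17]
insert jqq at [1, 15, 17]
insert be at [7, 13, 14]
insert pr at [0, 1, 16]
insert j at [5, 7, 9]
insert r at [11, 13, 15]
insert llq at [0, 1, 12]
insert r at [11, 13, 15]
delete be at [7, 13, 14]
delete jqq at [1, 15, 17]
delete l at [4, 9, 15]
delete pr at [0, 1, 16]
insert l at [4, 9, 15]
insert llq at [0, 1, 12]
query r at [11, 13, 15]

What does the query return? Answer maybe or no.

Answer: maybe

Derivation:
Step 1: insert llq at [0, 1, 12] -> counters=[1,1,0,0,0,0,0,0,0,0,0,0,1,0,0,0,0,0]
Step 2: insert b at [9, 10, 16] -> counters=[1,1,0,0,0,0,0,0,0,1,1,0,1,0,0,0,1,0]
Step 3: insert jq at [3, 11, 17] -> counters=[1,1,0,1,0,0,0,0,0,1,1,1,1,0,0,0,1,1]
Step 4: insert t at [4, 9, 15] -> counters=[1,1,0,1,1,0,0,0,0,2,1,1,1,0,0,1,1,1]
Step 5: insert x at [1, 14, 15] -> counters=[1,2,0,1,1,0,0,0,0,2,1,1,1,0,1,2,1,1]
Step 6: insert l at [4, 9, 15] -> counters=[1,2,0,1,2,0,0,0,0,3,1,1,1,0,1,3,1,1]
Step 7: insert p at [9, 14, 17] -> counters=[1,2,0,1,2,0,0,0,0,4,1,1,1,0,2,3,1,2]
Step 8: insert jqq at [1, 15, 17] -> counters=[1,3,0,1,2,0,0,0,0,4,1,1,1,0,2,4,1,3]
Step 9: insert be at [7, 13, 14] -> counters=[1,3,0,1,2,0,0,1,0,4,1,1,1,1,3,4,1,3]
Step 10: insert pr at [0, 1, 16] -> counters=[2,4,0,1,2,0,0,1,0,4,1,1,1,1,3,4,2,3]
Step 11: insert j at [5, 7, 9] -> counters=[2,4,0,1,2,1,0,2,0,5,1,1,1,1,3,4,2,3]
Step 12: insert r at [11, 13, 15] -> counters=[2,4,0,1,2,1,0,2,0,5,1,2,1,2,3,5,2,3]
Step 13: insert llq at [0, 1, 12] -> counters=[3,5,0,1,2,1,0,2,0,5,1,2,2,2,3,5,2,3]
Step 14: insert r at [11, 13, 15] -> counters=[3,5,0,1,2,1,0,2,0,5,1,3,2,3,3,6,2,3]
Step 15: delete be at [7, 13, 14] -> counters=[3,5,0,1,2,1,0,1,0,5,1,3,2,2,2,6,2,3]
Step 16: delete jqq at [1, 15, 17] -> counters=[3,4,0,1,2,1,0,1,0,5,1,3,2,2,2,5,2,2]
Step 17: delete l at [4, 9, 15] -> counters=[3,4,0,1,1,1,0,1,0,4,1,3,2,2,2,4,2,2]
Step 18: delete pr at [0, 1, 16] -> counters=[2,3,0,1,1,1,0,1,0,4,1,3,2,2,2,4,1,2]
Step 19: insert l at [4, 9, 15] -> counters=[2,3,0,1,2,1,0,1,0,5,1,3,2,2,2,5,1,2]
Step 20: insert llq at [0, 1, 12] -> counters=[3,4,0,1,2,1,0,1,0,5,1,3,3,2,2,5,1,2]
Query r: check counters[11]=3 counters[13]=2 counters[15]=5 -> maybe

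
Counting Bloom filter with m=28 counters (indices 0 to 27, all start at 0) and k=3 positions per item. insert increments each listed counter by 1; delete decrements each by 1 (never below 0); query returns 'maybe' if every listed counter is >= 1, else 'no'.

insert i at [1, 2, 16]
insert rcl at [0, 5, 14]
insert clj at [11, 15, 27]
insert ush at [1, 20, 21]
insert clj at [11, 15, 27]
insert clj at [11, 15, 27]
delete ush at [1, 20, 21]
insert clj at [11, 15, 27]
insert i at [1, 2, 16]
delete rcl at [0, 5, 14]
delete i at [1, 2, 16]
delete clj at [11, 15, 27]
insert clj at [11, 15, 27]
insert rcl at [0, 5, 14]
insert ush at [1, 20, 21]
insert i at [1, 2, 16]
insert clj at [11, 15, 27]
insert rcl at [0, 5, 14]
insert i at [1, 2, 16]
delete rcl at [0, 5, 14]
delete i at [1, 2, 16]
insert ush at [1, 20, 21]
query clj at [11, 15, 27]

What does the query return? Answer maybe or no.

Answer: maybe

Derivation:
Step 1: insert i at [1, 2, 16] -> counters=[0,1,1,0,0,0,0,0,0,0,0,0,0,0,0,0,1,0,0,0,0,0,0,0,0,0,0,0]
Step 2: insert rcl at [0, 5, 14] -> counters=[1,1,1,0,0,1,0,0,0,0,0,0,0,0,1,0,1,0,0,0,0,0,0,0,0,0,0,0]
Step 3: insert clj at [11, 15, 27] -> counters=[1,1,1,0,0,1,0,0,0,0,0,1,0,0,1,1,1,0,0,0,0,0,0,0,0,0,0,1]
Step 4: insert ush at [1, 20, 21] -> counters=[1,2,1,0,0,1,0,0,0,0,0,1,0,0,1,1,1,0,0,0,1,1,0,0,0,0,0,1]
Step 5: insert clj at [11, 15, 27] -> counters=[1,2,1,0,0,1,0,0,0,0,0,2,0,0,1,2,1,0,0,0,1,1,0,0,0,0,0,2]
Step 6: insert clj at [11, 15, 27] -> counters=[1,2,1,0,0,1,0,0,0,0,0,3,0,0,1,3,1,0,0,0,1,1,0,0,0,0,0,3]
Step 7: delete ush at [1, 20, 21] -> counters=[1,1,1,0,0,1,0,0,0,0,0,3,0,0,1,3,1,0,0,0,0,0,0,0,0,0,0,3]
Step 8: insert clj at [11, 15, 27] -> counters=[1,1,1,0,0,1,0,0,0,0,0,4,0,0,1,4,1,0,0,0,0,0,0,0,0,0,0,4]
Step 9: insert i at [1, 2, 16] -> counters=[1,2,2,0,0,1,0,0,0,0,0,4,0,0,1,4,2,0,0,0,0,0,0,0,0,0,0,4]
Step 10: delete rcl at [0, 5, 14] -> counters=[0,2,2,0,0,0,0,0,0,0,0,4,0,0,0,4,2,0,0,0,0,0,0,0,0,0,0,4]
Step 11: delete i at [1, 2, 16] -> counters=[0,1,1,0,0,0,0,0,0,0,0,4,0,0,0,4,1,0,0,0,0,0,0,0,0,0,0,4]
Step 12: delete clj at [11, 15, 27] -> counters=[0,1,1,0,0,0,0,0,0,0,0,3,0,0,0,3,1,0,0,0,0,0,0,0,0,0,0,3]
Step 13: insert clj at [11, 15, 27] -> counters=[0,1,1,0,0,0,0,0,0,0,0,4,0,0,0,4,1,0,0,0,0,0,0,0,0,0,0,4]
Step 14: insert rcl at [0, 5, 14] -> counters=[1,1,1,0,0,1,0,0,0,0,0,4,0,0,1,4,1,0,0,0,0,0,0,0,0,0,0,4]
Step 15: insert ush at [1, 20, 21] -> counters=[1,2,1,0,0,1,0,0,0,0,0,4,0,0,1,4,1,0,0,0,1,1,0,0,0,0,0,4]
Step 16: insert i at [1, 2, 16] -> counters=[1,3,2,0,0,1,0,0,0,0,0,4,0,0,1,4,2,0,0,0,1,1,0,0,0,0,0,4]
Step 17: insert clj at [11, 15, 27] -> counters=[1,3,2,0,0,1,0,0,0,0,0,5,0,0,1,5,2,0,0,0,1,1,0,0,0,0,0,5]
Step 18: insert rcl at [0, 5, 14] -> counters=[2,3,2,0,0,2,0,0,0,0,0,5,0,0,2,5,2,0,0,0,1,1,0,0,0,0,0,5]
Step 19: insert i at [1, 2, 16] -> counters=[2,4,3,0,0,2,0,0,0,0,0,5,0,0,2,5,3,0,0,0,1,1,0,0,0,0,0,5]
Step 20: delete rcl at [0, 5, 14] -> counters=[1,4,3,0,0,1,0,0,0,0,0,5,0,0,1,5,3,0,0,0,1,1,0,0,0,0,0,5]
Step 21: delete i at [1, 2, 16] -> counters=[1,3,2,0,0,1,0,0,0,0,0,5,0,0,1,5,2,0,0,0,1,1,0,0,0,0,0,5]
Step 22: insert ush at [1, 20, 21] -> counters=[1,4,2,0,0,1,0,0,0,0,0,5,0,0,1,5,2,0,0,0,2,2,0,0,0,0,0,5]
Query clj: check counters[11]=5 counters[15]=5 counters[27]=5 -> maybe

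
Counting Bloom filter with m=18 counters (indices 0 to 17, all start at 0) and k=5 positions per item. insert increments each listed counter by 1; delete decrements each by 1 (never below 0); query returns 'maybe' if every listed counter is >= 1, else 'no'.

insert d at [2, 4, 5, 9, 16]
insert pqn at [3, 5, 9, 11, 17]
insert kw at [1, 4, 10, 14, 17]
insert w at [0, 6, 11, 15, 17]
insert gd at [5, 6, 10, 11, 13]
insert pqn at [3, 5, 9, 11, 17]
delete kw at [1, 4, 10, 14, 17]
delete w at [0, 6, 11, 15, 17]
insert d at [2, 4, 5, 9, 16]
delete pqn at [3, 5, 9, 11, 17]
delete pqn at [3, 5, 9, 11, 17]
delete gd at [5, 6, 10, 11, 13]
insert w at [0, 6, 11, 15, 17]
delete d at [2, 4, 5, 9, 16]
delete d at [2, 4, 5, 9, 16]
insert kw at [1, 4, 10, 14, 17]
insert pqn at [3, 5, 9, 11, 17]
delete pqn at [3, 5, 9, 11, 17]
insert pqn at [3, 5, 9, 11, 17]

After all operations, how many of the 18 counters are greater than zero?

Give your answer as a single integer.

Answer: 12

Derivation:
Step 1: insert d at [2, 4, 5, 9, 16] -> counters=[0,0,1,0,1,1,0,0,0,1,0,0,0,0,0,0,1,0]
Step 2: insert pqn at [3, 5, 9, 11, 17] -> counters=[0,0,1,1,1,2,0,0,0,2,0,1,0,0,0,0,1,1]
Step 3: insert kw at [1, 4, 10, 14, 17] -> counters=[0,1,1,1,2,2,0,0,0,2,1,1,0,0,1,0,1,2]
Step 4: insert w at [0, 6, 11, 15, 17] -> counters=[1,1,1,1,2,2,1,0,0,2,1,2,0,0,1,1,1,3]
Step 5: insert gd at [5, 6, 10, 11, 13] -> counters=[1,1,1,1,2,3,2,0,0,2,2,3,0,1,1,1,1,3]
Step 6: insert pqn at [3, 5, 9, 11, 17] -> counters=[1,1,1,2,2,4,2,0,0,3,2,4,0,1,1,1,1,4]
Step 7: delete kw at [1, 4, 10, 14, 17] -> counters=[1,0,1,2,1,4,2,0,0,3,1,4,0,1,0,1,1,3]
Step 8: delete w at [0, 6, 11, 15, 17] -> counters=[0,0,1,2,1,4,1,0,0,3,1,3,0,1,0,0,1,2]
Step 9: insert d at [2, 4, 5, 9, 16] -> counters=[0,0,2,2,2,5,1,0,0,4,1,3,0,1,0,0,2,2]
Step 10: delete pqn at [3, 5, 9, 11, 17] -> counters=[0,0,2,1,2,4,1,0,0,3,1,2,0,1,0,0,2,1]
Step 11: delete pqn at [3, 5, 9, 11, 17] -> counters=[0,0,2,0,2,3,1,0,0,2,1,1,0,1,0,0,2,0]
Step 12: delete gd at [5, 6, 10, 11, 13] -> counters=[0,0,2,0,2,2,0,0,0,2,0,0,0,0,0,0,2,0]
Step 13: insert w at [0, 6, 11, 15, 17] -> counters=[1,0,2,0,2,2,1,0,0,2,0,1,0,0,0,1,2,1]
Step 14: delete d at [2, 4, 5, 9, 16] -> counters=[1,0,1,0,1,1,1,0,0,1,0,1,0,0,0,1,1,1]
Step 15: delete d at [2, 4, 5, 9, 16] -> counters=[1,0,0,0,0,0,1,0,0,0,0,1,0,0,0,1,0,1]
Step 16: insert kw at [1, 4, 10, 14, 17] -> counters=[1,1,0,0,1,0,1,0,0,0,1,1,0,0,1,1,0,2]
Step 17: insert pqn at [3, 5, 9, 11, 17] -> counters=[1,1,0,1,1,1,1,0,0,1,1,2,0,0,1,1,0,3]
Step 18: delete pqn at [3, 5, 9, 11, 17] -> counters=[1,1,0,0,1,0,1,0,0,0,1,1,0,0,1,1,0,2]
Step 19: insert pqn at [3, 5, 9, 11, 17] -> counters=[1,1,0,1,1,1,1,0,0,1,1,2,0,0,1,1,0,3]
Final counters=[1,1,0,1,1,1,1,0,0,1,1,2,0,0,1,1,0,3] -> 12 nonzero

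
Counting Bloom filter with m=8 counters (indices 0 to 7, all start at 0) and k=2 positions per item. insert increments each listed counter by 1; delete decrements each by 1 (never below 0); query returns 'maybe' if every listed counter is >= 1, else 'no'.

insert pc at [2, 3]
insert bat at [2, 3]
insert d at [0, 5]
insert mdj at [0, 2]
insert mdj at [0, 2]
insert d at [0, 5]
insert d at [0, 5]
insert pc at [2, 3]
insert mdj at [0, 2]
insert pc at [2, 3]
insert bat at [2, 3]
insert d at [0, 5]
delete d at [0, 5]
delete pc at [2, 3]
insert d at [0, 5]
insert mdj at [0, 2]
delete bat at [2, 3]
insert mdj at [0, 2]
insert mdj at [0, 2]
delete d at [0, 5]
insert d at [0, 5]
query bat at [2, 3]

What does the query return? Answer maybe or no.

Step 1: insert pc at [2, 3] -> counters=[0,0,1,1,0,0,0,0]
Step 2: insert bat at [2, 3] -> counters=[0,0,2,2,0,0,0,0]
Step 3: insert d at [0, 5] -> counters=[1,0,2,2,0,1,0,0]
Step 4: insert mdj at [0, 2] -> counters=[2,0,3,2,0,1,0,0]
Step 5: insert mdj at [0, 2] -> counters=[3,0,4,2,0,1,0,0]
Step 6: insert d at [0, 5] -> counters=[4,0,4,2,0,2,0,0]
Step 7: insert d at [0, 5] -> counters=[5,0,4,2,0,3,0,0]
Step 8: insert pc at [2, 3] -> counters=[5,0,5,3,0,3,0,0]
Step 9: insert mdj at [0, 2] -> counters=[6,0,6,3,0,3,0,0]
Step 10: insert pc at [2, 3] -> counters=[6,0,7,4,0,3,0,0]
Step 11: insert bat at [2, 3] -> counters=[6,0,8,5,0,3,0,0]
Step 12: insert d at [0, 5] -> counters=[7,0,8,5,0,4,0,0]
Step 13: delete d at [0, 5] -> counters=[6,0,8,5,0,3,0,0]
Step 14: delete pc at [2, 3] -> counters=[6,0,7,4,0,3,0,0]
Step 15: insert d at [0, 5] -> counters=[7,0,7,4,0,4,0,0]
Step 16: insert mdj at [0, 2] -> counters=[8,0,8,4,0,4,0,0]
Step 17: delete bat at [2, 3] -> counters=[8,0,7,3,0,4,0,0]
Step 18: insert mdj at [0, 2] -> counters=[9,0,8,3,0,4,0,0]
Step 19: insert mdj at [0, 2] -> counters=[10,0,9,3,0,4,0,0]
Step 20: delete d at [0, 5] -> counters=[9,0,9,3,0,3,0,0]
Step 21: insert d at [0, 5] -> counters=[10,0,9,3,0,4,0,0]
Query bat: check counters[2]=9 counters[3]=3 -> maybe

Answer: maybe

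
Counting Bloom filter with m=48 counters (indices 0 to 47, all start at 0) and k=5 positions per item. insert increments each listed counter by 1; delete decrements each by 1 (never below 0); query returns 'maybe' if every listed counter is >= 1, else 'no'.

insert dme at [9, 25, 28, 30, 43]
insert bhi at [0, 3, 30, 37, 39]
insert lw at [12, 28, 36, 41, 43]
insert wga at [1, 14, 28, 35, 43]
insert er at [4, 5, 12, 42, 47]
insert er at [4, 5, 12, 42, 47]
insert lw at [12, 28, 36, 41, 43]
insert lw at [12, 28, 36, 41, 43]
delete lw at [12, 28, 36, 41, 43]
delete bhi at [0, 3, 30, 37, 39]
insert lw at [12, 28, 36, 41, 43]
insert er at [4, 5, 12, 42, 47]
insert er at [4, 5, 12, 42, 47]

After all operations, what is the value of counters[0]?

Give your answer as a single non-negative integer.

Step 1: insert dme at [9, 25, 28, 30, 43] -> counters=[0,0,0,0,0,0,0,0,0,1,0,0,0,0,0,0,0,0,0,0,0,0,0,0,0,1,0,0,1,0,1,0,0,0,0,0,0,0,0,0,0,0,0,1,0,0,0,0]
Step 2: insert bhi at [0, 3, 30, 37, 39] -> counters=[1,0,0,1,0,0,0,0,0,1,0,0,0,0,0,0,0,0,0,0,0,0,0,0,0,1,0,0,1,0,2,0,0,0,0,0,0,1,0,1,0,0,0,1,0,0,0,0]
Step 3: insert lw at [12, 28, 36, 41, 43] -> counters=[1,0,0,1,0,0,0,0,0,1,0,0,1,0,0,0,0,0,0,0,0,0,0,0,0,1,0,0,2,0,2,0,0,0,0,0,1,1,0,1,0,1,0,2,0,0,0,0]
Step 4: insert wga at [1, 14, 28, 35, 43] -> counters=[1,1,0,1,0,0,0,0,0,1,0,0,1,0,1,0,0,0,0,0,0,0,0,0,0,1,0,0,3,0,2,0,0,0,0,1,1,1,0,1,0,1,0,3,0,0,0,0]
Step 5: insert er at [4, 5, 12, 42, 47] -> counters=[1,1,0,1,1,1,0,0,0,1,0,0,2,0,1,0,0,0,0,0,0,0,0,0,0,1,0,0,3,0,2,0,0,0,0,1,1,1,0,1,0,1,1,3,0,0,0,1]
Step 6: insert er at [4, 5, 12, 42, 47] -> counters=[1,1,0,1,2,2,0,0,0,1,0,0,3,0,1,0,0,0,0,0,0,0,0,0,0,1,0,0,3,0,2,0,0,0,0,1,1,1,0,1,0,1,2,3,0,0,0,2]
Step 7: insert lw at [12, 28, 36, 41, 43] -> counters=[1,1,0,1,2,2,0,0,0,1,0,0,4,0,1,0,0,0,0,0,0,0,0,0,0,1,0,0,4,0,2,0,0,0,0,1,2,1,0,1,0,2,2,4,0,0,0,2]
Step 8: insert lw at [12, 28, 36, 41, 43] -> counters=[1,1,0,1,2,2,0,0,0,1,0,0,5,0,1,0,0,0,0,0,0,0,0,0,0,1,0,0,5,0,2,0,0,0,0,1,3,1,0,1,0,3,2,5,0,0,0,2]
Step 9: delete lw at [12, 28, 36, 41, 43] -> counters=[1,1,0,1,2,2,0,0,0,1,0,0,4,0,1,0,0,0,0,0,0,0,0,0,0,1,0,0,4,0,2,0,0,0,0,1,2,1,0,1,0,2,2,4,0,0,0,2]
Step 10: delete bhi at [0, 3, 30, 37, 39] -> counters=[0,1,0,0,2,2,0,0,0,1,0,0,4,0,1,0,0,0,0,0,0,0,0,0,0,1,0,0,4,0,1,0,0,0,0,1,2,0,0,0,0,2,2,4,0,0,0,2]
Step 11: insert lw at [12, 28, 36, 41, 43] -> counters=[0,1,0,0,2,2,0,0,0,1,0,0,5,0,1,0,0,0,0,0,0,0,0,0,0,1,0,0,5,0,1,0,0,0,0,1,3,0,0,0,0,3,2,5,0,0,0,2]
Step 12: insert er at [4, 5, 12, 42, 47] -> counters=[0,1,0,0,3,3,0,0,0,1,0,0,6,0,1,0,0,0,0,0,0,0,0,0,0,1,0,0,5,0,1,0,0,0,0,1,3,0,0,0,0,3,3,5,0,0,0,3]
Step 13: insert er at [4, 5, 12, 42, 47] -> counters=[0,1,0,0,4,4,0,0,0,1,0,0,7,0,1,0,0,0,0,0,0,0,0,0,0,1,0,0,5,0,1,0,0,0,0,1,3,0,0,0,0,3,4,5,0,0,0,4]
Final counters=[0,1,0,0,4,4,0,0,0,1,0,0,7,0,1,0,0,0,0,0,0,0,0,0,0,1,0,0,5,0,1,0,0,0,0,1,3,0,0,0,0,3,4,5,0,0,0,4] -> counters[0]=0

Answer: 0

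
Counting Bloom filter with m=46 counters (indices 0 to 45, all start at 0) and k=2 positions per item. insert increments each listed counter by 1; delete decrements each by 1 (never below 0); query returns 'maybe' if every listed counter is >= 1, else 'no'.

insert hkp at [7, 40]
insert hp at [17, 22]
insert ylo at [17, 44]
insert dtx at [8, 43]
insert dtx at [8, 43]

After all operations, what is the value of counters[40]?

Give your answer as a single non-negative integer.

Answer: 1

Derivation:
Step 1: insert hkp at [7, 40] -> counters=[0,0,0,0,0,0,0,1,0,0,0,0,0,0,0,0,0,0,0,0,0,0,0,0,0,0,0,0,0,0,0,0,0,0,0,0,0,0,0,0,1,0,0,0,0,0]
Step 2: insert hp at [17, 22] -> counters=[0,0,0,0,0,0,0,1,0,0,0,0,0,0,0,0,0,1,0,0,0,0,1,0,0,0,0,0,0,0,0,0,0,0,0,0,0,0,0,0,1,0,0,0,0,0]
Step 3: insert ylo at [17, 44] -> counters=[0,0,0,0,0,0,0,1,0,0,0,0,0,0,0,0,0,2,0,0,0,0,1,0,0,0,0,0,0,0,0,0,0,0,0,0,0,0,0,0,1,0,0,0,1,0]
Step 4: insert dtx at [8, 43] -> counters=[0,0,0,0,0,0,0,1,1,0,0,0,0,0,0,0,0,2,0,0,0,0,1,0,0,0,0,0,0,0,0,0,0,0,0,0,0,0,0,0,1,0,0,1,1,0]
Step 5: insert dtx at [8, 43] -> counters=[0,0,0,0,0,0,0,1,2,0,0,0,0,0,0,0,0,2,0,0,0,0,1,0,0,0,0,0,0,0,0,0,0,0,0,0,0,0,0,0,1,0,0,2,1,0]
Final counters=[0,0,0,0,0,0,0,1,2,0,0,0,0,0,0,0,0,2,0,0,0,0,1,0,0,0,0,0,0,0,0,0,0,0,0,0,0,0,0,0,1,0,0,2,1,0] -> counters[40]=1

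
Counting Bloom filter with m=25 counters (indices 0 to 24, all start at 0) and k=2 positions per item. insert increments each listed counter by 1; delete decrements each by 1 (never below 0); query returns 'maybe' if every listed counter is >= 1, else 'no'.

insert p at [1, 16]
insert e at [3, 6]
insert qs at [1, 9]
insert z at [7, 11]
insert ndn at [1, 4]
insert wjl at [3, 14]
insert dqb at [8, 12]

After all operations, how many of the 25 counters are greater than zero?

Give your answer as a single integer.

Answer: 11

Derivation:
Step 1: insert p at [1, 16] -> counters=[0,1,0,0,0,0,0,0,0,0,0,0,0,0,0,0,1,0,0,0,0,0,0,0,0]
Step 2: insert e at [3, 6] -> counters=[0,1,0,1,0,0,1,0,0,0,0,0,0,0,0,0,1,0,0,0,0,0,0,0,0]
Step 3: insert qs at [1, 9] -> counters=[0,2,0,1,0,0,1,0,0,1,0,0,0,0,0,0,1,0,0,0,0,0,0,0,0]
Step 4: insert z at [7, 11] -> counters=[0,2,0,1,0,0,1,1,0,1,0,1,0,0,0,0,1,0,0,0,0,0,0,0,0]
Step 5: insert ndn at [1, 4] -> counters=[0,3,0,1,1,0,1,1,0,1,0,1,0,0,0,0,1,0,0,0,0,0,0,0,0]
Step 6: insert wjl at [3, 14] -> counters=[0,3,0,2,1,0,1,1,0,1,0,1,0,0,1,0,1,0,0,0,0,0,0,0,0]
Step 7: insert dqb at [8, 12] -> counters=[0,3,0,2,1,0,1,1,1,1,0,1,1,0,1,0,1,0,0,0,0,0,0,0,0]
Final counters=[0,3,0,2,1,0,1,1,1,1,0,1,1,0,1,0,1,0,0,0,0,0,0,0,0] -> 11 nonzero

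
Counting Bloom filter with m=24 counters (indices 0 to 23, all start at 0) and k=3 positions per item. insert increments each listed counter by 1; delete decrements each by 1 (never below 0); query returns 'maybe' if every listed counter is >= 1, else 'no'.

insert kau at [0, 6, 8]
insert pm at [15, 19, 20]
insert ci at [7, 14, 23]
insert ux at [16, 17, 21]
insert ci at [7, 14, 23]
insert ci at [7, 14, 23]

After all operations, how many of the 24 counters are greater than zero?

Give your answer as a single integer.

Answer: 12

Derivation:
Step 1: insert kau at [0, 6, 8] -> counters=[1,0,0,0,0,0,1,0,1,0,0,0,0,0,0,0,0,0,0,0,0,0,0,0]
Step 2: insert pm at [15, 19, 20] -> counters=[1,0,0,0,0,0,1,0,1,0,0,0,0,0,0,1,0,0,0,1,1,0,0,0]
Step 3: insert ci at [7, 14, 23] -> counters=[1,0,0,0,0,0,1,1,1,0,0,0,0,0,1,1,0,0,0,1,1,0,0,1]
Step 4: insert ux at [16, 17, 21] -> counters=[1,0,0,0,0,0,1,1,1,0,0,0,0,0,1,1,1,1,0,1,1,1,0,1]
Step 5: insert ci at [7, 14, 23] -> counters=[1,0,0,0,0,0,1,2,1,0,0,0,0,0,2,1,1,1,0,1,1,1,0,2]
Step 6: insert ci at [7, 14, 23] -> counters=[1,0,0,0,0,0,1,3,1,0,0,0,0,0,3,1,1,1,0,1,1,1,0,3]
Final counters=[1,0,0,0,0,0,1,3,1,0,0,0,0,0,3,1,1,1,0,1,1,1,0,3] -> 12 nonzero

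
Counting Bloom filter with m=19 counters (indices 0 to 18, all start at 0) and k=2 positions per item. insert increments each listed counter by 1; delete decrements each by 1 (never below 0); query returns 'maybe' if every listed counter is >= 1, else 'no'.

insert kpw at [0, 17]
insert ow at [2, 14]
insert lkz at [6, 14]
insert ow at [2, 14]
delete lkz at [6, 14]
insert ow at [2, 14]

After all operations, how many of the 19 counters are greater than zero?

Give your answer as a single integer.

Answer: 4

Derivation:
Step 1: insert kpw at [0, 17] -> counters=[1,0,0,0,0,0,0,0,0,0,0,0,0,0,0,0,0,1,0]
Step 2: insert ow at [2, 14] -> counters=[1,0,1,0,0,0,0,0,0,0,0,0,0,0,1,0,0,1,0]
Step 3: insert lkz at [6, 14] -> counters=[1,0,1,0,0,0,1,0,0,0,0,0,0,0,2,0,0,1,0]
Step 4: insert ow at [2, 14] -> counters=[1,0,2,0,0,0,1,0,0,0,0,0,0,0,3,0,0,1,0]
Step 5: delete lkz at [6, 14] -> counters=[1,0,2,0,0,0,0,0,0,0,0,0,0,0,2,0,0,1,0]
Step 6: insert ow at [2, 14] -> counters=[1,0,3,0,0,0,0,0,0,0,0,0,0,0,3,0,0,1,0]
Final counters=[1,0,3,0,0,0,0,0,0,0,0,0,0,0,3,0,0,1,0] -> 4 nonzero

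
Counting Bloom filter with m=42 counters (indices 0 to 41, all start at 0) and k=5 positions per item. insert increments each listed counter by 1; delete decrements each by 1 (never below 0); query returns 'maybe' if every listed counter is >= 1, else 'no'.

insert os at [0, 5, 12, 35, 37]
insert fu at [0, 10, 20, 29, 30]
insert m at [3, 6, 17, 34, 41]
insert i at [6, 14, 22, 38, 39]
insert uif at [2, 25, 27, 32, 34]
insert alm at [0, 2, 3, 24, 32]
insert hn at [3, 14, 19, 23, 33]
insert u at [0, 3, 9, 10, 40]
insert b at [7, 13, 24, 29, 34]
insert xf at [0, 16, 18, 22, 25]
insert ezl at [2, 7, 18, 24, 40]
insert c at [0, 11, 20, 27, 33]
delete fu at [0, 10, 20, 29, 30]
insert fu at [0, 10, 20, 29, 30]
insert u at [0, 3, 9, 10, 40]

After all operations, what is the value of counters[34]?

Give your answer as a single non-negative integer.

Answer: 3

Derivation:
Step 1: insert os at [0, 5, 12, 35, 37] -> counters=[1,0,0,0,0,1,0,0,0,0,0,0,1,0,0,0,0,0,0,0,0,0,0,0,0,0,0,0,0,0,0,0,0,0,0,1,0,1,0,0,0,0]
Step 2: insert fu at [0, 10, 20, 29, 30] -> counters=[2,0,0,0,0,1,0,0,0,0,1,0,1,0,0,0,0,0,0,0,1,0,0,0,0,0,0,0,0,1,1,0,0,0,0,1,0,1,0,0,0,0]
Step 3: insert m at [3, 6, 17, 34, 41] -> counters=[2,0,0,1,0,1,1,0,0,0,1,0,1,0,0,0,0,1,0,0,1,0,0,0,0,0,0,0,0,1,1,0,0,0,1,1,0,1,0,0,0,1]
Step 4: insert i at [6, 14, 22, 38, 39] -> counters=[2,0,0,1,0,1,2,0,0,0,1,0,1,0,1,0,0,1,0,0,1,0,1,0,0,0,0,0,0,1,1,0,0,0,1,1,0,1,1,1,0,1]
Step 5: insert uif at [2, 25, 27, 32, 34] -> counters=[2,0,1,1,0,1,2,0,0,0,1,0,1,0,1,0,0,1,0,0,1,0,1,0,0,1,0,1,0,1,1,0,1,0,2,1,0,1,1,1,0,1]
Step 6: insert alm at [0, 2, 3, 24, 32] -> counters=[3,0,2,2,0,1,2,0,0,0,1,0,1,0,1,0,0,1,0,0,1,0,1,0,1,1,0,1,0,1,1,0,2,0,2,1,0,1,1,1,0,1]
Step 7: insert hn at [3, 14, 19, 23, 33] -> counters=[3,0,2,3,0,1,2,0,0,0,1,0,1,0,2,0,0,1,0,1,1,0,1,1,1,1,0,1,0,1,1,0,2,1,2,1,0,1,1,1,0,1]
Step 8: insert u at [0, 3, 9, 10, 40] -> counters=[4,0,2,4,0,1,2,0,0,1,2,0,1,0,2,0,0,1,0,1,1,0,1,1,1,1,0,1,0,1,1,0,2,1,2,1,0,1,1,1,1,1]
Step 9: insert b at [7, 13, 24, 29, 34] -> counters=[4,0,2,4,0,1,2,1,0,1,2,0,1,1,2,0,0,1,0,1,1,0,1,1,2,1,0,1,0,2,1,0,2,1,3,1,0,1,1,1,1,1]
Step 10: insert xf at [0, 16, 18, 22, 25] -> counters=[5,0,2,4,0,1,2,1,0,1,2,0,1,1,2,0,1,1,1,1,1,0,2,1,2,2,0,1,0,2,1,0,2,1,3,1,0,1,1,1,1,1]
Step 11: insert ezl at [2, 7, 18, 24, 40] -> counters=[5,0,3,4,0,1,2,2,0,1,2,0,1,1,2,0,1,1,2,1,1,0,2,1,3,2,0,1,0,2,1,0,2,1,3,1,0,1,1,1,2,1]
Step 12: insert c at [0, 11, 20, 27, 33] -> counters=[6,0,3,4,0,1,2,2,0,1,2,1,1,1,2,0,1,1,2,1,2,0,2,1,3,2,0,2,0,2,1,0,2,2,3,1,0,1,1,1,2,1]
Step 13: delete fu at [0, 10, 20, 29, 30] -> counters=[5,0,3,4,0,1,2,2,0,1,1,1,1,1,2,0,1,1,2,1,1,0,2,1,3,2,0,2,0,1,0,0,2,2,3,1,0,1,1,1,2,1]
Step 14: insert fu at [0, 10, 20, 29, 30] -> counters=[6,0,3,4,0,1,2,2,0,1,2,1,1,1,2,0,1,1,2,1,2,0,2,1,3,2,0,2,0,2,1,0,2,2,3,1,0,1,1,1,2,1]
Step 15: insert u at [0, 3, 9, 10, 40] -> counters=[7,0,3,5,0,1,2,2,0,2,3,1,1,1,2,0,1,1,2,1,2,0,2,1,3,2,0,2,0,2,1,0,2,2,3,1,0,1,1,1,3,1]
Final counters=[7,0,3,5,0,1,2,2,0,2,3,1,1,1,2,0,1,1,2,1,2,0,2,1,3,2,0,2,0,2,1,0,2,2,3,1,0,1,1,1,3,1] -> counters[34]=3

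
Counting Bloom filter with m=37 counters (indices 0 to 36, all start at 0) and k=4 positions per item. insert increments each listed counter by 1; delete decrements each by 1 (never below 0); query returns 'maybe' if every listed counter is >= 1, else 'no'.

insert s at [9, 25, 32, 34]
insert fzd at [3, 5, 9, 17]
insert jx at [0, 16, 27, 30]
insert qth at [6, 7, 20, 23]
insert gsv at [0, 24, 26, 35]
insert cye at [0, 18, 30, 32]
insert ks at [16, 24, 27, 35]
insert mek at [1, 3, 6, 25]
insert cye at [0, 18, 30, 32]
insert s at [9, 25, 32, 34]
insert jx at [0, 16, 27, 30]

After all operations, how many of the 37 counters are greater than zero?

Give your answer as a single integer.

Step 1: insert s at [9, 25, 32, 34] -> counters=[0,0,0,0,0,0,0,0,0,1,0,0,0,0,0,0,0,0,0,0,0,0,0,0,0,1,0,0,0,0,0,0,1,0,1,0,0]
Step 2: insert fzd at [3, 5, 9, 17] -> counters=[0,0,0,1,0,1,0,0,0,2,0,0,0,0,0,0,0,1,0,0,0,0,0,0,0,1,0,0,0,0,0,0,1,0,1,0,0]
Step 3: insert jx at [0, 16, 27, 30] -> counters=[1,0,0,1,0,1,0,0,0,2,0,0,0,0,0,0,1,1,0,0,0,0,0,0,0,1,0,1,0,0,1,0,1,0,1,0,0]
Step 4: insert qth at [6, 7, 20, 23] -> counters=[1,0,0,1,0,1,1,1,0,2,0,0,0,0,0,0,1,1,0,0,1,0,0,1,0,1,0,1,0,0,1,0,1,0,1,0,0]
Step 5: insert gsv at [0, 24, 26, 35] -> counters=[2,0,0,1,0,1,1,1,0,2,0,0,0,0,0,0,1,1,0,0,1,0,0,1,1,1,1,1,0,0,1,0,1,0,1,1,0]
Step 6: insert cye at [0, 18, 30, 32] -> counters=[3,0,0,1,0,1,1,1,0,2,0,0,0,0,0,0,1,1,1,0,1,0,0,1,1,1,1,1,0,0,2,0,2,0,1,1,0]
Step 7: insert ks at [16, 24, 27, 35] -> counters=[3,0,0,1,0,1,1,1,0,2,0,0,0,0,0,0,2,1,1,0,1,0,0,1,2,1,1,2,0,0,2,0,2,0,1,2,0]
Step 8: insert mek at [1, 3, 6, 25] -> counters=[3,1,0,2,0,1,2,1,0,2,0,0,0,0,0,0,2,1,1,0,1,0,0,1,2,2,1,2,0,0,2,0,2,0,1,2,0]
Step 9: insert cye at [0, 18, 30, 32] -> counters=[4,1,0,2,0,1,2,1,0,2,0,0,0,0,0,0,2,1,2,0,1,0,0,1,2,2,1,2,0,0,3,0,3,0,1,2,0]
Step 10: insert s at [9, 25, 32, 34] -> counters=[4,1,0,2,0,1,2,1,0,3,0,0,0,0,0,0,2,1,2,0,1,0,0,1,2,3,1,2,0,0,3,0,4,0,2,2,0]
Step 11: insert jx at [0, 16, 27, 30] -> counters=[5,1,0,2,0,1,2,1,0,3,0,0,0,0,0,0,3,1,2,0,1,0,0,1,2,3,1,3,0,0,4,0,4,0,2,2,0]
Final counters=[5,1,0,2,0,1,2,1,0,3,0,0,0,0,0,0,3,1,2,0,1,0,0,1,2,3,1,3,0,0,4,0,4,0,2,2,0] -> 20 nonzero

Answer: 20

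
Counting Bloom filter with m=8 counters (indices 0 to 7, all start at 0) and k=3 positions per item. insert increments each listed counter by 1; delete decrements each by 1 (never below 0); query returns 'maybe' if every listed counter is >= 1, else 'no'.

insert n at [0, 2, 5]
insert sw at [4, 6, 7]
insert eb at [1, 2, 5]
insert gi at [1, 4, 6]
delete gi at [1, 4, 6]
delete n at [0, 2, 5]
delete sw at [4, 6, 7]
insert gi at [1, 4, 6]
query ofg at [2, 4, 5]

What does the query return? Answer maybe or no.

Step 1: insert n at [0, 2, 5] -> counters=[1,0,1,0,0,1,0,0]
Step 2: insert sw at [4, 6, 7] -> counters=[1,0,1,0,1,1,1,1]
Step 3: insert eb at [1, 2, 5] -> counters=[1,1,2,0,1,2,1,1]
Step 4: insert gi at [1, 4, 6] -> counters=[1,2,2,0,2,2,2,1]
Step 5: delete gi at [1, 4, 6] -> counters=[1,1,2,0,1,2,1,1]
Step 6: delete n at [0, 2, 5] -> counters=[0,1,1,0,1,1,1,1]
Step 7: delete sw at [4, 6, 7] -> counters=[0,1,1,0,0,1,0,0]
Step 8: insert gi at [1, 4, 6] -> counters=[0,2,1,0,1,1,1,0]
Query ofg: check counters[2]=1 counters[4]=1 counters[5]=1 -> maybe

Answer: maybe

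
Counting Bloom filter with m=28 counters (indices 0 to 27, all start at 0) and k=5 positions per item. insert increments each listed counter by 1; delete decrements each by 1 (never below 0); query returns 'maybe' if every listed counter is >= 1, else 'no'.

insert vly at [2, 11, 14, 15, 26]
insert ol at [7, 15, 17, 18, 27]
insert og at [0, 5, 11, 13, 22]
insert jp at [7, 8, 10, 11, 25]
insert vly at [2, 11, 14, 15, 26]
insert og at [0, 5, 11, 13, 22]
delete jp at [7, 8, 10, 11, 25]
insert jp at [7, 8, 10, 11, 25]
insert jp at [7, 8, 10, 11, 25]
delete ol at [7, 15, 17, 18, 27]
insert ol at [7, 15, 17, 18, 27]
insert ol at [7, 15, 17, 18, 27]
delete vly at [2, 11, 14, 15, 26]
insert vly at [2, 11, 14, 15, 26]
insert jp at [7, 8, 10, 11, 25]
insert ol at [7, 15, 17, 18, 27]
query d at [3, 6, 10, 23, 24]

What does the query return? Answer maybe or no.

Answer: no

Derivation:
Step 1: insert vly at [2, 11, 14, 15, 26] -> counters=[0,0,1,0,0,0,0,0,0,0,0,1,0,0,1,1,0,0,0,0,0,0,0,0,0,0,1,0]
Step 2: insert ol at [7, 15, 17, 18, 27] -> counters=[0,0,1,0,0,0,0,1,0,0,0,1,0,0,1,2,0,1,1,0,0,0,0,0,0,0,1,1]
Step 3: insert og at [0, 5, 11, 13, 22] -> counters=[1,0,1,0,0,1,0,1,0,0,0,2,0,1,1,2,0,1,1,0,0,0,1,0,0,0,1,1]
Step 4: insert jp at [7, 8, 10, 11, 25] -> counters=[1,0,1,0,0,1,0,2,1,0,1,3,0,1,1,2,0,1,1,0,0,0,1,0,0,1,1,1]
Step 5: insert vly at [2, 11, 14, 15, 26] -> counters=[1,0,2,0,0,1,0,2,1,0,1,4,0,1,2,3,0,1,1,0,0,0,1,0,0,1,2,1]
Step 6: insert og at [0, 5, 11, 13, 22] -> counters=[2,0,2,0,0,2,0,2,1,0,1,5,0,2,2,3,0,1,1,0,0,0,2,0,0,1,2,1]
Step 7: delete jp at [7, 8, 10, 11, 25] -> counters=[2,0,2,0,0,2,0,1,0,0,0,4,0,2,2,3,0,1,1,0,0,0,2,0,0,0,2,1]
Step 8: insert jp at [7, 8, 10, 11, 25] -> counters=[2,0,2,0,0,2,0,2,1,0,1,5,0,2,2,3,0,1,1,0,0,0,2,0,0,1,2,1]
Step 9: insert jp at [7, 8, 10, 11, 25] -> counters=[2,0,2,0,0,2,0,3,2,0,2,6,0,2,2,3,0,1,1,0,0,0,2,0,0,2,2,1]
Step 10: delete ol at [7, 15, 17, 18, 27] -> counters=[2,0,2,0,0,2,0,2,2,0,2,6,0,2,2,2,0,0,0,0,0,0,2,0,0,2,2,0]
Step 11: insert ol at [7, 15, 17, 18, 27] -> counters=[2,0,2,0,0,2,0,3,2,0,2,6,0,2,2,3,0,1,1,0,0,0,2,0,0,2,2,1]
Step 12: insert ol at [7, 15, 17, 18, 27] -> counters=[2,0,2,0,0,2,0,4,2,0,2,6,0,2,2,4,0,2,2,0,0,0,2,0,0,2,2,2]
Step 13: delete vly at [2, 11, 14, 15, 26] -> counters=[2,0,1,0,0,2,0,4,2,0,2,5,0,2,1,3,0,2,2,0,0,0,2,0,0,2,1,2]
Step 14: insert vly at [2, 11, 14, 15, 26] -> counters=[2,0,2,0,0,2,0,4,2,0,2,6,0,2,2,4,0,2,2,0,0,0,2,0,0,2,2,2]
Step 15: insert jp at [7, 8, 10, 11, 25] -> counters=[2,0,2,0,0,2,0,5,3,0,3,7,0,2,2,4,0,2,2,0,0,0,2,0,0,3,2,2]
Step 16: insert ol at [7, 15, 17, 18, 27] -> counters=[2,0,2,0,0,2,0,6,3,0,3,7,0,2,2,5,0,3,3,0,0,0,2,0,0,3,2,3]
Query d: check counters[3]=0 counters[6]=0 counters[10]=3 counters[23]=0 counters[24]=0 -> no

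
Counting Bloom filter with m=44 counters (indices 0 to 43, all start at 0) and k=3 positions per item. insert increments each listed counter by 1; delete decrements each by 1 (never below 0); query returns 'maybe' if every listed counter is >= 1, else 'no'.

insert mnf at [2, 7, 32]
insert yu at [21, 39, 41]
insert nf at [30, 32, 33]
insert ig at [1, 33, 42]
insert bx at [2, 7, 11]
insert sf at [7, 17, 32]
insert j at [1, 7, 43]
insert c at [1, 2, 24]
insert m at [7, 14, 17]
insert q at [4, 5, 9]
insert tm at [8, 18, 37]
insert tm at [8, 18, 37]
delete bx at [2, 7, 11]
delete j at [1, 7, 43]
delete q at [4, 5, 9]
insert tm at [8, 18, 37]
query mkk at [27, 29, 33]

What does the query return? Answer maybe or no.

Answer: no

Derivation:
Step 1: insert mnf at [2, 7, 32] -> counters=[0,0,1,0,0,0,0,1,0,0,0,0,0,0,0,0,0,0,0,0,0,0,0,0,0,0,0,0,0,0,0,0,1,0,0,0,0,0,0,0,0,0,0,0]
Step 2: insert yu at [21, 39, 41] -> counters=[0,0,1,0,0,0,0,1,0,0,0,0,0,0,0,0,0,0,0,0,0,1,0,0,0,0,0,0,0,0,0,0,1,0,0,0,0,0,0,1,0,1,0,0]
Step 3: insert nf at [30, 32, 33] -> counters=[0,0,1,0,0,0,0,1,0,0,0,0,0,0,0,0,0,0,0,0,0,1,0,0,0,0,0,0,0,0,1,0,2,1,0,0,0,0,0,1,0,1,0,0]
Step 4: insert ig at [1, 33, 42] -> counters=[0,1,1,0,0,0,0,1,0,0,0,0,0,0,0,0,0,0,0,0,0,1,0,0,0,0,0,0,0,0,1,0,2,2,0,0,0,0,0,1,0,1,1,0]
Step 5: insert bx at [2, 7, 11] -> counters=[0,1,2,0,0,0,0,2,0,0,0,1,0,0,0,0,0,0,0,0,0,1,0,0,0,0,0,0,0,0,1,0,2,2,0,0,0,0,0,1,0,1,1,0]
Step 6: insert sf at [7, 17, 32] -> counters=[0,1,2,0,0,0,0,3,0,0,0,1,0,0,0,0,0,1,0,0,0,1,0,0,0,0,0,0,0,0,1,0,3,2,0,0,0,0,0,1,0,1,1,0]
Step 7: insert j at [1, 7, 43] -> counters=[0,2,2,0,0,0,0,4,0,0,0,1,0,0,0,0,0,1,0,0,0,1,0,0,0,0,0,0,0,0,1,0,3,2,0,0,0,0,0,1,0,1,1,1]
Step 8: insert c at [1, 2, 24] -> counters=[0,3,3,0,0,0,0,4,0,0,0,1,0,0,0,0,0,1,0,0,0,1,0,0,1,0,0,0,0,0,1,0,3,2,0,0,0,0,0,1,0,1,1,1]
Step 9: insert m at [7, 14, 17] -> counters=[0,3,3,0,0,0,0,5,0,0,0,1,0,0,1,0,0,2,0,0,0,1,0,0,1,0,0,0,0,0,1,0,3,2,0,0,0,0,0,1,0,1,1,1]
Step 10: insert q at [4, 5, 9] -> counters=[0,3,3,0,1,1,0,5,0,1,0,1,0,0,1,0,0,2,0,0,0,1,0,0,1,0,0,0,0,0,1,0,3,2,0,0,0,0,0,1,0,1,1,1]
Step 11: insert tm at [8, 18, 37] -> counters=[0,3,3,0,1,1,0,5,1,1,0,1,0,0,1,0,0,2,1,0,0,1,0,0,1,0,0,0,0,0,1,0,3,2,0,0,0,1,0,1,0,1,1,1]
Step 12: insert tm at [8, 18, 37] -> counters=[0,3,3,0,1,1,0,5,2,1,0,1,0,0,1,0,0,2,2,0,0,1,0,0,1,0,0,0,0,0,1,0,3,2,0,0,0,2,0,1,0,1,1,1]
Step 13: delete bx at [2, 7, 11] -> counters=[0,3,2,0,1,1,0,4,2,1,0,0,0,0,1,0,0,2,2,0,0,1,0,0,1,0,0,0,0,0,1,0,3,2,0,0,0,2,0,1,0,1,1,1]
Step 14: delete j at [1, 7, 43] -> counters=[0,2,2,0,1,1,0,3,2,1,0,0,0,0,1,0,0,2,2,0,0,1,0,0,1,0,0,0,0,0,1,0,3,2,0,0,0,2,0,1,0,1,1,0]
Step 15: delete q at [4, 5, 9] -> counters=[0,2,2,0,0,0,0,3,2,0,0,0,0,0,1,0,0,2,2,0,0,1,0,0,1,0,0,0,0,0,1,0,3,2,0,0,0,2,0,1,0,1,1,0]
Step 16: insert tm at [8, 18, 37] -> counters=[0,2,2,0,0,0,0,3,3,0,0,0,0,0,1,0,0,2,3,0,0,1,0,0,1,0,0,0,0,0,1,0,3,2,0,0,0,3,0,1,0,1,1,0]
Query mkk: check counters[27]=0 counters[29]=0 counters[33]=2 -> no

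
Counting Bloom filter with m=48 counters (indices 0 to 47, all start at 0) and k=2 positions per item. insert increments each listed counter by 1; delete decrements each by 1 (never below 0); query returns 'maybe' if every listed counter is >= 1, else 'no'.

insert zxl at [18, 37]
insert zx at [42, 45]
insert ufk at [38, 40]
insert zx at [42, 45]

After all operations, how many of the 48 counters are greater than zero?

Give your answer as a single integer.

Answer: 6

Derivation:
Step 1: insert zxl at [18, 37] -> counters=[0,0,0,0,0,0,0,0,0,0,0,0,0,0,0,0,0,0,1,0,0,0,0,0,0,0,0,0,0,0,0,0,0,0,0,0,0,1,0,0,0,0,0,0,0,0,0,0]
Step 2: insert zx at [42, 45] -> counters=[0,0,0,0,0,0,0,0,0,0,0,0,0,0,0,0,0,0,1,0,0,0,0,0,0,0,0,0,0,0,0,0,0,0,0,0,0,1,0,0,0,0,1,0,0,1,0,0]
Step 3: insert ufk at [38, 40] -> counters=[0,0,0,0,0,0,0,0,0,0,0,0,0,0,0,0,0,0,1,0,0,0,0,0,0,0,0,0,0,0,0,0,0,0,0,0,0,1,1,0,1,0,1,0,0,1,0,0]
Step 4: insert zx at [42, 45] -> counters=[0,0,0,0,0,0,0,0,0,0,0,0,0,0,0,0,0,0,1,0,0,0,0,0,0,0,0,0,0,0,0,0,0,0,0,0,0,1,1,0,1,0,2,0,0,2,0,0]
Final counters=[0,0,0,0,0,0,0,0,0,0,0,0,0,0,0,0,0,0,1,0,0,0,0,0,0,0,0,0,0,0,0,0,0,0,0,0,0,1,1,0,1,0,2,0,0,2,0,0] -> 6 nonzero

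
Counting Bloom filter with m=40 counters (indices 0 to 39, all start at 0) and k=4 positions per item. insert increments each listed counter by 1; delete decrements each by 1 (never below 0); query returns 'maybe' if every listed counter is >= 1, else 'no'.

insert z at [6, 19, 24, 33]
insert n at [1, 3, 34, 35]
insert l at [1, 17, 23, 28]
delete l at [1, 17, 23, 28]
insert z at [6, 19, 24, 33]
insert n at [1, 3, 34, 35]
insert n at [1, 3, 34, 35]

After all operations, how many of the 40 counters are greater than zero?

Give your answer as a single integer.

Answer: 8

Derivation:
Step 1: insert z at [6, 19, 24, 33] -> counters=[0,0,0,0,0,0,1,0,0,0,0,0,0,0,0,0,0,0,0,1,0,0,0,0,1,0,0,0,0,0,0,0,0,1,0,0,0,0,0,0]
Step 2: insert n at [1, 3, 34, 35] -> counters=[0,1,0,1,0,0,1,0,0,0,0,0,0,0,0,0,0,0,0,1,0,0,0,0,1,0,0,0,0,0,0,0,0,1,1,1,0,0,0,0]
Step 3: insert l at [1, 17, 23, 28] -> counters=[0,2,0,1,0,0,1,0,0,0,0,0,0,0,0,0,0,1,0,1,0,0,0,1,1,0,0,0,1,0,0,0,0,1,1,1,0,0,0,0]
Step 4: delete l at [1, 17, 23, 28] -> counters=[0,1,0,1,0,0,1,0,0,0,0,0,0,0,0,0,0,0,0,1,0,0,0,0,1,0,0,0,0,0,0,0,0,1,1,1,0,0,0,0]
Step 5: insert z at [6, 19, 24, 33] -> counters=[0,1,0,1,0,0,2,0,0,0,0,0,0,0,0,0,0,0,0,2,0,0,0,0,2,0,0,0,0,0,0,0,0,2,1,1,0,0,0,0]
Step 6: insert n at [1, 3, 34, 35] -> counters=[0,2,0,2,0,0,2,0,0,0,0,0,0,0,0,0,0,0,0,2,0,0,0,0,2,0,0,0,0,0,0,0,0,2,2,2,0,0,0,0]
Step 7: insert n at [1, 3, 34, 35] -> counters=[0,3,0,3,0,0,2,0,0,0,0,0,0,0,0,0,0,0,0,2,0,0,0,0,2,0,0,0,0,0,0,0,0,2,3,3,0,0,0,0]
Final counters=[0,3,0,3,0,0,2,0,0,0,0,0,0,0,0,0,0,0,0,2,0,0,0,0,2,0,0,0,0,0,0,0,0,2,3,3,0,0,0,0] -> 8 nonzero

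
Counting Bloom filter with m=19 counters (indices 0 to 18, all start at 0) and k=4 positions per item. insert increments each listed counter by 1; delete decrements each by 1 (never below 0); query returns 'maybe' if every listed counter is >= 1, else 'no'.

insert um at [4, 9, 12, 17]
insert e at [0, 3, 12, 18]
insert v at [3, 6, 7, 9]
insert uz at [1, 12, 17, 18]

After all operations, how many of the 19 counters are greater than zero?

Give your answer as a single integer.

Answer: 10

Derivation:
Step 1: insert um at [4, 9, 12, 17] -> counters=[0,0,0,0,1,0,0,0,0,1,0,0,1,0,0,0,0,1,0]
Step 2: insert e at [0, 3, 12, 18] -> counters=[1,0,0,1,1,0,0,0,0,1,0,0,2,0,0,0,0,1,1]
Step 3: insert v at [3, 6, 7, 9] -> counters=[1,0,0,2,1,0,1,1,0,2,0,0,2,0,0,0,0,1,1]
Step 4: insert uz at [1, 12, 17, 18] -> counters=[1,1,0,2,1,0,1,1,0,2,0,0,3,0,0,0,0,2,2]
Final counters=[1,1,0,2,1,0,1,1,0,2,0,0,3,0,0,0,0,2,2] -> 10 nonzero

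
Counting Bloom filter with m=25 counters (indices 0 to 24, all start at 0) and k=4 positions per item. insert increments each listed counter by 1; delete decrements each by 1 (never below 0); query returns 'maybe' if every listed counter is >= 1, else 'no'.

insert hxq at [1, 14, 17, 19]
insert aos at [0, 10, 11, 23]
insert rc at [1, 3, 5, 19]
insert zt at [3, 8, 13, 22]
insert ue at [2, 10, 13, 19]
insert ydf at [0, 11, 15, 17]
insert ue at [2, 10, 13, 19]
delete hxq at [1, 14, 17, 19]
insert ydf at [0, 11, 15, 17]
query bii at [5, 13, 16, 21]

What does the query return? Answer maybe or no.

Answer: no

Derivation:
Step 1: insert hxq at [1, 14, 17, 19] -> counters=[0,1,0,0,0,0,0,0,0,0,0,0,0,0,1,0,0,1,0,1,0,0,0,0,0]
Step 2: insert aos at [0, 10, 11, 23] -> counters=[1,1,0,0,0,0,0,0,0,0,1,1,0,0,1,0,0,1,0,1,0,0,0,1,0]
Step 3: insert rc at [1, 3, 5, 19] -> counters=[1,2,0,1,0,1,0,0,0,0,1,1,0,0,1,0,0,1,0,2,0,0,0,1,0]
Step 4: insert zt at [3, 8, 13, 22] -> counters=[1,2,0,2,0,1,0,0,1,0,1,1,0,1,1,0,0,1,0,2,0,0,1,1,0]
Step 5: insert ue at [2, 10, 13, 19] -> counters=[1,2,1,2,0,1,0,0,1,0,2,1,0,2,1,0,0,1,0,3,0,0,1,1,0]
Step 6: insert ydf at [0, 11, 15, 17] -> counters=[2,2,1,2,0,1,0,0,1,0,2,2,0,2,1,1,0,2,0,3,0,0,1,1,0]
Step 7: insert ue at [2, 10, 13, 19] -> counters=[2,2,2,2,0,1,0,0,1,0,3,2,0,3,1,1,0,2,0,4,0,0,1,1,0]
Step 8: delete hxq at [1, 14, 17, 19] -> counters=[2,1,2,2,0,1,0,0,1,0,3,2,0,3,0,1,0,1,0,3,0,0,1,1,0]
Step 9: insert ydf at [0, 11, 15, 17] -> counters=[3,1,2,2,0,1,0,0,1,0,3,3,0,3,0,2,0,2,0,3,0,0,1,1,0]
Query bii: check counters[5]=1 counters[13]=3 counters[16]=0 counters[21]=0 -> no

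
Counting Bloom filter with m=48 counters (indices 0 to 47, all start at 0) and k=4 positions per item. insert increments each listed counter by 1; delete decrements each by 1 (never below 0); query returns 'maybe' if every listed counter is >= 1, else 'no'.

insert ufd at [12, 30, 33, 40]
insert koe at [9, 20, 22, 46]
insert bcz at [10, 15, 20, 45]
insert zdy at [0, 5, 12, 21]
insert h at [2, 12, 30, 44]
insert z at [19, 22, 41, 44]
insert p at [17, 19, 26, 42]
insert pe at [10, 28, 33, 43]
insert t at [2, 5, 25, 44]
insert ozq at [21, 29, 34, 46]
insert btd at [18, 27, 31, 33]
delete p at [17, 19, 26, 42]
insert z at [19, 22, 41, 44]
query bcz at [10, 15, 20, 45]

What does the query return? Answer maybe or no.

Step 1: insert ufd at [12, 30, 33, 40] -> counters=[0,0,0,0,0,0,0,0,0,0,0,0,1,0,0,0,0,0,0,0,0,0,0,0,0,0,0,0,0,0,1,0,0,1,0,0,0,0,0,0,1,0,0,0,0,0,0,0]
Step 2: insert koe at [9, 20, 22, 46] -> counters=[0,0,0,0,0,0,0,0,0,1,0,0,1,0,0,0,0,0,0,0,1,0,1,0,0,0,0,0,0,0,1,0,0,1,0,0,0,0,0,0,1,0,0,0,0,0,1,0]
Step 3: insert bcz at [10, 15, 20, 45] -> counters=[0,0,0,0,0,0,0,0,0,1,1,0,1,0,0,1,0,0,0,0,2,0,1,0,0,0,0,0,0,0,1,0,0,1,0,0,0,0,0,0,1,0,0,0,0,1,1,0]
Step 4: insert zdy at [0, 5, 12, 21] -> counters=[1,0,0,0,0,1,0,0,0,1,1,0,2,0,0,1,0,0,0,0,2,1,1,0,0,0,0,0,0,0,1,0,0,1,0,0,0,0,0,0,1,0,0,0,0,1,1,0]
Step 5: insert h at [2, 12, 30, 44] -> counters=[1,0,1,0,0,1,0,0,0,1,1,0,3,0,0,1,0,0,0,0,2,1,1,0,0,0,0,0,0,0,2,0,0,1,0,0,0,0,0,0,1,0,0,0,1,1,1,0]
Step 6: insert z at [19, 22, 41, 44] -> counters=[1,0,1,0,0,1,0,0,0,1,1,0,3,0,0,1,0,0,0,1,2,1,2,0,0,0,0,0,0,0,2,0,0,1,0,0,0,0,0,0,1,1,0,0,2,1,1,0]
Step 7: insert p at [17, 19, 26, 42] -> counters=[1,0,1,0,0,1,0,0,0,1,1,0,3,0,0,1,0,1,0,2,2,1,2,0,0,0,1,0,0,0,2,0,0,1,0,0,0,0,0,0,1,1,1,0,2,1,1,0]
Step 8: insert pe at [10, 28, 33, 43] -> counters=[1,0,1,0,0,1,0,0,0,1,2,0,3,0,0,1,0,1,0,2,2,1,2,0,0,0,1,0,1,0,2,0,0,2,0,0,0,0,0,0,1,1,1,1,2,1,1,0]
Step 9: insert t at [2, 5, 25, 44] -> counters=[1,0,2,0,0,2,0,0,0,1,2,0,3,0,0,1,0,1,0,2,2,1,2,0,0,1,1,0,1,0,2,0,0,2,0,0,0,0,0,0,1,1,1,1,3,1,1,0]
Step 10: insert ozq at [21, 29, 34, 46] -> counters=[1,0,2,0,0,2,0,0,0,1,2,0,3,0,0,1,0,1,0,2,2,2,2,0,0,1,1,0,1,1,2,0,0,2,1,0,0,0,0,0,1,1,1,1,3,1,2,0]
Step 11: insert btd at [18, 27, 31, 33] -> counters=[1,0,2,0,0,2,0,0,0,1,2,0,3,0,0,1,0,1,1,2,2,2,2,0,0,1,1,1,1,1,2,1,0,3,1,0,0,0,0,0,1,1,1,1,3,1,2,0]
Step 12: delete p at [17, 19, 26, 42] -> counters=[1,0,2,0,0,2,0,0,0,1,2,0,3,0,0,1,0,0,1,1,2,2,2,0,0,1,0,1,1,1,2,1,0,3,1,0,0,0,0,0,1,1,0,1,3,1,2,0]
Step 13: insert z at [19, 22, 41, 44] -> counters=[1,0,2,0,0,2,0,0,0,1,2,0,3,0,0,1,0,0,1,2,2,2,3,0,0,1,0,1,1,1,2,1,0,3,1,0,0,0,0,0,1,2,0,1,4,1,2,0]
Query bcz: check counters[10]=2 counters[15]=1 counters[20]=2 counters[45]=1 -> maybe

Answer: maybe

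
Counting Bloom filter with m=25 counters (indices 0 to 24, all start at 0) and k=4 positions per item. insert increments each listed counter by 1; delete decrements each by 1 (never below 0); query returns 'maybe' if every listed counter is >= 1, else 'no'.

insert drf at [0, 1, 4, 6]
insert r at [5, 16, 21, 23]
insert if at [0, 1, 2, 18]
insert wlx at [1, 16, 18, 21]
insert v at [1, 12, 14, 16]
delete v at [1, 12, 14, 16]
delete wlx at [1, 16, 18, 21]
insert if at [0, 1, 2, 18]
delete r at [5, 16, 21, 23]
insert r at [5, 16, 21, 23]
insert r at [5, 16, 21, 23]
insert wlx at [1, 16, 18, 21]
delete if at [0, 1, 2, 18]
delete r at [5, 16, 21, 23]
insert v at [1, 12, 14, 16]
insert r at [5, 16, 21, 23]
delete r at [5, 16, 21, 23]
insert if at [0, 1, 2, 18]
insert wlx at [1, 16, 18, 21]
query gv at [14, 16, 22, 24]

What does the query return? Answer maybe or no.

Answer: no

Derivation:
Step 1: insert drf at [0, 1, 4, 6] -> counters=[1,1,0,0,1,0,1,0,0,0,0,0,0,0,0,0,0,0,0,0,0,0,0,0,0]
Step 2: insert r at [5, 16, 21, 23] -> counters=[1,1,0,0,1,1,1,0,0,0,0,0,0,0,0,0,1,0,0,0,0,1,0,1,0]
Step 3: insert if at [0, 1, 2, 18] -> counters=[2,2,1,0,1,1,1,0,0,0,0,0,0,0,0,0,1,0,1,0,0,1,0,1,0]
Step 4: insert wlx at [1, 16, 18, 21] -> counters=[2,3,1,0,1,1,1,0,0,0,0,0,0,0,0,0,2,0,2,0,0,2,0,1,0]
Step 5: insert v at [1, 12, 14, 16] -> counters=[2,4,1,0,1,1,1,0,0,0,0,0,1,0,1,0,3,0,2,0,0,2,0,1,0]
Step 6: delete v at [1, 12, 14, 16] -> counters=[2,3,1,0,1,1,1,0,0,0,0,0,0,0,0,0,2,0,2,0,0,2,0,1,0]
Step 7: delete wlx at [1, 16, 18, 21] -> counters=[2,2,1,0,1,1,1,0,0,0,0,0,0,0,0,0,1,0,1,0,0,1,0,1,0]
Step 8: insert if at [0, 1, 2, 18] -> counters=[3,3,2,0,1,1,1,0,0,0,0,0,0,0,0,0,1,0,2,0,0,1,0,1,0]
Step 9: delete r at [5, 16, 21, 23] -> counters=[3,3,2,0,1,0,1,0,0,0,0,0,0,0,0,0,0,0,2,0,0,0,0,0,0]
Step 10: insert r at [5, 16, 21, 23] -> counters=[3,3,2,0,1,1,1,0,0,0,0,0,0,0,0,0,1,0,2,0,0,1,0,1,0]
Step 11: insert r at [5, 16, 21, 23] -> counters=[3,3,2,0,1,2,1,0,0,0,0,0,0,0,0,0,2,0,2,0,0,2,0,2,0]
Step 12: insert wlx at [1, 16, 18, 21] -> counters=[3,4,2,0,1,2,1,0,0,0,0,0,0,0,0,0,3,0,3,0,0,3,0,2,0]
Step 13: delete if at [0, 1, 2, 18] -> counters=[2,3,1,0,1,2,1,0,0,0,0,0,0,0,0,0,3,0,2,0,0,3,0,2,0]
Step 14: delete r at [5, 16, 21, 23] -> counters=[2,3,1,0,1,1,1,0,0,0,0,0,0,0,0,0,2,0,2,0,0,2,0,1,0]
Step 15: insert v at [1, 12, 14, 16] -> counters=[2,4,1,0,1,1,1,0,0,0,0,0,1,0,1,0,3,0,2,0,0,2,0,1,0]
Step 16: insert r at [5, 16, 21, 23] -> counters=[2,4,1,0,1,2,1,0,0,0,0,0,1,0,1,0,4,0,2,0,0,3,0,2,0]
Step 17: delete r at [5, 16, 21, 23] -> counters=[2,4,1,0,1,1,1,0,0,0,0,0,1,0,1,0,3,0,2,0,0,2,0,1,0]
Step 18: insert if at [0, 1, 2, 18] -> counters=[3,5,2,0,1,1,1,0,0,0,0,0,1,0,1,0,3,0,3,0,0,2,0,1,0]
Step 19: insert wlx at [1, 16, 18, 21] -> counters=[3,6,2,0,1,1,1,0,0,0,0,0,1,0,1,0,4,0,4,0,0,3,0,1,0]
Query gv: check counters[14]=1 counters[16]=4 counters[22]=0 counters[24]=0 -> no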